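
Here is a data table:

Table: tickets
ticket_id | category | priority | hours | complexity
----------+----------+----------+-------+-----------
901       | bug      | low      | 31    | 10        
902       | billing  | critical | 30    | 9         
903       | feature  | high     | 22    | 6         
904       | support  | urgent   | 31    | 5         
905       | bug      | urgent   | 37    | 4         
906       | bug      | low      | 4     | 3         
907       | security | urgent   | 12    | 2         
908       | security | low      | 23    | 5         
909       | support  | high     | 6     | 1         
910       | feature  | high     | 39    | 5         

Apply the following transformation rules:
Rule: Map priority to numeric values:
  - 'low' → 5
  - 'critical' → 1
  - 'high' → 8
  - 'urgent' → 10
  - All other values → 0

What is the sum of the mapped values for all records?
70

Step 1: Apply mapping to each record
Step 2: Count by status:
  'low': 3 records × 5 = 15
  'critical': 1 records × 1 = 1
  'high': 3 records × 8 = 24
  'urgent': 3 records × 10 = 30
Step 3: Sum all mapped values = 70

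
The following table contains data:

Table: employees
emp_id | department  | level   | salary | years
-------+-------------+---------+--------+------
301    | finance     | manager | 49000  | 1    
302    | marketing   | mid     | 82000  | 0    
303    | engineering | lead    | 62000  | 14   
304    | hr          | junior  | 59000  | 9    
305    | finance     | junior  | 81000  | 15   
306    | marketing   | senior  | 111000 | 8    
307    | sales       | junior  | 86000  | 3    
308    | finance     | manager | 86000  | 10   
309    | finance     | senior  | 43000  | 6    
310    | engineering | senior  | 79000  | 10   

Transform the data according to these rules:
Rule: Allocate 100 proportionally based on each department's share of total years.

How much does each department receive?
engineering: 31.58, finance: 42.11, hr: 11.84, marketing: 10.53, sales: 3.95

Step 1: Calculate total years = 76
Step 2: Calculate each department's proportion:
  engineering: 24/76 = 31.58% → 31.58
  finance: 32/76 = 42.11% → 42.11
  hr: 9/76 = 11.84% → 11.84
  marketing: 8/76 = 10.53% → 10.53
  sales: 3/76 = 3.95% → 3.95
Step 3: Verify: sum of allocations ≈ 100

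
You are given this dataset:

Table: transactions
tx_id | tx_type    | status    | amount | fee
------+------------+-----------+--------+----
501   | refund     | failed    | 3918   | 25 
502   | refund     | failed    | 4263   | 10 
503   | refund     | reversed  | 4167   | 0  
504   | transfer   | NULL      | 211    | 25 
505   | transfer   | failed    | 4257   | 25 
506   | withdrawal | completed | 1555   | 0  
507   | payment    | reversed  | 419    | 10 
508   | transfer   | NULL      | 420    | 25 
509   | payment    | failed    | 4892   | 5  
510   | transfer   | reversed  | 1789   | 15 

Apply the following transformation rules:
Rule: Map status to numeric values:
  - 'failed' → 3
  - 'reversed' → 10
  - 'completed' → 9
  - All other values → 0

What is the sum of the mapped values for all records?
51

Step 1: Apply mapping to each record
Step 2: Count by status:
  'failed': 4 records × 3 = 12
  'reversed': 3 records × 10 = 30
  'completed': 1 records × 9 = 9
Step 3: Sum all mapped values = 51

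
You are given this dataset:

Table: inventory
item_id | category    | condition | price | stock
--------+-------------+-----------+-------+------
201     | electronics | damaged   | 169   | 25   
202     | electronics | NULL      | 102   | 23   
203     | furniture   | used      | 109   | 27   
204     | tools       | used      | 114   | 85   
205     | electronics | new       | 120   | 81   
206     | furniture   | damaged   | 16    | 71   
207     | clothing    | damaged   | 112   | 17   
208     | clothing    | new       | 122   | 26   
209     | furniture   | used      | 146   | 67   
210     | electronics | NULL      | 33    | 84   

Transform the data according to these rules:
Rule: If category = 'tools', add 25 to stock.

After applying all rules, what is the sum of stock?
531

Step 1: Count records where category = 'tools': 1
Step 2: Total bonus added: 1 × 25 = 25
Step 3: Original sum of stock: 506
Step 4: Final sum = 506 + 25 = 531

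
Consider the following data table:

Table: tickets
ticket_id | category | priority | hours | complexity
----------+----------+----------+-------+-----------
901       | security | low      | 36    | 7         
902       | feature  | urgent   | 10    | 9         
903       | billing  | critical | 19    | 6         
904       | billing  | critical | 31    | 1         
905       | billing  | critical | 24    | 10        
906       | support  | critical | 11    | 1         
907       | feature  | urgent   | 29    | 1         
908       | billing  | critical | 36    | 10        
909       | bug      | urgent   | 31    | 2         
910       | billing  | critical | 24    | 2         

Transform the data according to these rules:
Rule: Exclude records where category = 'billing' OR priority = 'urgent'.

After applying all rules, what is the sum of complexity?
8

Step 1: Find records where category = 'billing' OR priority = 'urgent'
Step 2: 8 records match, summing to 41
Step 3: Original sum: 49
Step 4: Remaining sum = 49 - 41 = 8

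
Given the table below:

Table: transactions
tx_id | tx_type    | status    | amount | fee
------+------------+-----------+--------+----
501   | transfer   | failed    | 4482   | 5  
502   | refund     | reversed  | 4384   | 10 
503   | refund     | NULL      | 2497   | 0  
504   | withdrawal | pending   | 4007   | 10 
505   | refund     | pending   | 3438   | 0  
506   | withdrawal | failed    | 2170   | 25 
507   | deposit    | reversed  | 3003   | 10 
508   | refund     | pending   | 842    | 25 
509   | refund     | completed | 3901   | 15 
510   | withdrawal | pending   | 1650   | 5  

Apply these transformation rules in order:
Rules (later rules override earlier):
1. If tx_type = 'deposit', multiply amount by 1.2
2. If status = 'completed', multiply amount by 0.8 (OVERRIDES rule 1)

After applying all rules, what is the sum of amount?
30194.4

Step 1: Rule 2 takes priority for records with status = 'completed'
  - 1 records: 3901 × 0.8 = 3120.8
Step 2: Rule 1 applies to remaining records with tx_type = 'deposit'
  - 1 records: 3003 × 1.2 = 3603.6
Step 3: Other records unchanged: 23470
Step 4: Final sum = 3120.8 + 3603.6 + 23470 = 30194.4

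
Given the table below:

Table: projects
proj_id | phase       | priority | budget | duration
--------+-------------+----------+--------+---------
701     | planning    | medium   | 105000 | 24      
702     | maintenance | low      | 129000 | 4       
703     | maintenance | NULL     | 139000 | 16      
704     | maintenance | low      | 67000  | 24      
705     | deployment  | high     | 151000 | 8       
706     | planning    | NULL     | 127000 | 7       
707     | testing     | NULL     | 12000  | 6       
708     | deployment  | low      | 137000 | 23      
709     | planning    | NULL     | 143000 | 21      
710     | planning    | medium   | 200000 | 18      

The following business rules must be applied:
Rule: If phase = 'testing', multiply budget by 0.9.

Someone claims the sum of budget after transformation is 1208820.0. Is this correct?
No, the correct result is 1208800.0.

Step 1: Calculate the correct sum after transformation
Step 2: Apply multiplier 0.9 to records where phase = 'testing'
Step 3: Correct result = 1208800.0
Step 4: Claimed result = 1208820.0
Step 5: 1208800.0 ≠ 1208820.0
Conclusion: The claimed result is incorrect. The correct answer is 1208800.0.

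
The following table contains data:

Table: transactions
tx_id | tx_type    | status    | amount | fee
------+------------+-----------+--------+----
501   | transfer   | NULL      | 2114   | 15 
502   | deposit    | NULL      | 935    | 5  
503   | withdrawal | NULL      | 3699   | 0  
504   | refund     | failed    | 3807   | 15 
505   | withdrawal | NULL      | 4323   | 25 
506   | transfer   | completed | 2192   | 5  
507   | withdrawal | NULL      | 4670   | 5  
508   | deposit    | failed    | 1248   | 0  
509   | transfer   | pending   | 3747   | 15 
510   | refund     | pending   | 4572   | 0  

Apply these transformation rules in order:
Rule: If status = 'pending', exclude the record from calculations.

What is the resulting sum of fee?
70

Step 1: Identify records where status = 'pending'
Step 2: The excluded records sum to 15
Step 3: Original total fee = 85
Step 4: Remaining total = 85 - 15 = 70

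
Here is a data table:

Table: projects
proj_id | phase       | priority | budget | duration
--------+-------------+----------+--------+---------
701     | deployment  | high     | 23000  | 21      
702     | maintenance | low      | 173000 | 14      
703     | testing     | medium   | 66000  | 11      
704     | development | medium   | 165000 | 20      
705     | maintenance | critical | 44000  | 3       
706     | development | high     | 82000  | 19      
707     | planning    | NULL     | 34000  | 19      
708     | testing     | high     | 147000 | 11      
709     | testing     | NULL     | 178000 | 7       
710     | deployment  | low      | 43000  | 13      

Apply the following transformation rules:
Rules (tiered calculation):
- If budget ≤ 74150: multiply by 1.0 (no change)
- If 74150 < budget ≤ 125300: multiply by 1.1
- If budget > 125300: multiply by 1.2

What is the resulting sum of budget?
1095800.0

Step 1: Tier 1 (budget ≤ 74150): 5 records, sum = 210000 × 1.0 = 210000.0
Step 2: Tier 2 (74150 < budget ≤ 125300): 1 records, sum = 82000 × 1.1 = 90200.0
Step 3: Tier 3 (budget > 125300): 4 records, sum = 663000 × 1.2 = 795600.0
Step 4: Final sum = 210000.0 + 90200.0 + 795600.0 = 1095800.0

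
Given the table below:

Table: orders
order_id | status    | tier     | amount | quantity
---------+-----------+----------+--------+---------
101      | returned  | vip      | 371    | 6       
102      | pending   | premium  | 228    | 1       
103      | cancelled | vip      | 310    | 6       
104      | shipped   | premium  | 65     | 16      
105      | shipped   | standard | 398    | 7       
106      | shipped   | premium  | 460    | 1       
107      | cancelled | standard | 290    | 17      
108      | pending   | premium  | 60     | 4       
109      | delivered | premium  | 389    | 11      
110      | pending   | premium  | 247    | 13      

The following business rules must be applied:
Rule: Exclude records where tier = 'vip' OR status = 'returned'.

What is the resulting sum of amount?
2137

Step 1: Find records where tier = 'vip' OR status = 'returned'
Step 2: 2 records match, summing to 681
Step 3: Original sum: 2818
Step 4: Remaining sum = 2818 - 681 = 2137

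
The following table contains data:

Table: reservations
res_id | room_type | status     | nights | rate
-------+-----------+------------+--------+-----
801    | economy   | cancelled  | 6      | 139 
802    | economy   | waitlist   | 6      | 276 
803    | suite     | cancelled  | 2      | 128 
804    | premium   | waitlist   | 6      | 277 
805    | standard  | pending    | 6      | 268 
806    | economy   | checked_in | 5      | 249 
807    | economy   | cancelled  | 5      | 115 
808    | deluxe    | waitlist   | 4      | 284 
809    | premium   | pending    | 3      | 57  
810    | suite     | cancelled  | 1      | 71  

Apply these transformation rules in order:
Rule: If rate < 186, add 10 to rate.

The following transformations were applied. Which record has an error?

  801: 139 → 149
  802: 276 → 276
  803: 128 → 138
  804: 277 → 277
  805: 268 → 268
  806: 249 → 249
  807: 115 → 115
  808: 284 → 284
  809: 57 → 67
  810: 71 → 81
Record 807 has an error. The correct transformed value should be 125, not 115.

Step 1: Check each record against the rule
Step 2: Record 807 has rate = 115
Step 3: Since 115 < 186, the bonus should have been applied
Step 4: Correct value = 125, but claimed value = 115
Conclusion: Record 807 has the error.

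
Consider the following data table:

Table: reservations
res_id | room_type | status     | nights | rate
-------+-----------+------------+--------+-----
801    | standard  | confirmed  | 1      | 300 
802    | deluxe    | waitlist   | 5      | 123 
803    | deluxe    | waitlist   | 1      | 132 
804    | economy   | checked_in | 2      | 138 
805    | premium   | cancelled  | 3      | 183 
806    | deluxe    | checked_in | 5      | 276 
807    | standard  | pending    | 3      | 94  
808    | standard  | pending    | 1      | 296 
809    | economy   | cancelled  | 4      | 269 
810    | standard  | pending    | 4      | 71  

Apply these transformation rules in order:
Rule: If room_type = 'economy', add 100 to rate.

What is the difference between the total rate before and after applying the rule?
200

Step 1: Original sum of rate = 1882
Step 2: 2 records have room_type = 'economy'
Step 3: Each affected record changes by 100
Step 4: Total change = 2 × 100 = 200
Step 5: New sum = 1882 + 200 = 2082
Step 6: Difference = |2082 - 1882| = 200
        (Sum increased by 200)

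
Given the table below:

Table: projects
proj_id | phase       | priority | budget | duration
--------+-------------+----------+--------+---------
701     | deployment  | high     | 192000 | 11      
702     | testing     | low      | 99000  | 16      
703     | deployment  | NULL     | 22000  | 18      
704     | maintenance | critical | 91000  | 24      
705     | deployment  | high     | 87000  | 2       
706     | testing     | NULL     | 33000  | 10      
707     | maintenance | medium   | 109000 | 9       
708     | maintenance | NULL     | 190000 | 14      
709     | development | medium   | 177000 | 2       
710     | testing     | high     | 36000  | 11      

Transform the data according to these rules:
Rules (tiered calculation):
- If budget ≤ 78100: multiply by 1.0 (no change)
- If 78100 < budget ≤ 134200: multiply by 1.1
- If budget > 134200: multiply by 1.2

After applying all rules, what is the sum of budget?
1186400.0

Step 1: Tier 1 (budget ≤ 78100): 3 records, sum = 91000 × 1.0 = 91000.0
Step 2: Tier 2 (78100 < budget ≤ 134200): 4 records, sum = 386000 × 1.1 = 424600.0
Step 3: Tier 3 (budget > 134200): 3 records, sum = 559000 × 1.2 = 670800.0
Step 4: Final sum = 91000.0 + 424600.0 + 670800.0 = 1186400.0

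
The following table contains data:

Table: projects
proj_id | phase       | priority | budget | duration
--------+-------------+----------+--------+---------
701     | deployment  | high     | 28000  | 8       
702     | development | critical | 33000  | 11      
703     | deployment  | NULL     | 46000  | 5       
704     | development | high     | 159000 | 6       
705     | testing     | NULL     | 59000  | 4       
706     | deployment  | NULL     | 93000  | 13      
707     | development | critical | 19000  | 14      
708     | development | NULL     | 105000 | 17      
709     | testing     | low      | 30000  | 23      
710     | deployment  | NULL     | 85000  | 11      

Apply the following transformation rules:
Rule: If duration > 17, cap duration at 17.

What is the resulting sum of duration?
106

Step 1: 1 records have duration > 17
Step 2: These records originally summed to 23
Step 3: After capping: 1 × 17 = 17
Step 4: Unaffected records sum: 89
Step 5: Final sum = 17 + 89 = 106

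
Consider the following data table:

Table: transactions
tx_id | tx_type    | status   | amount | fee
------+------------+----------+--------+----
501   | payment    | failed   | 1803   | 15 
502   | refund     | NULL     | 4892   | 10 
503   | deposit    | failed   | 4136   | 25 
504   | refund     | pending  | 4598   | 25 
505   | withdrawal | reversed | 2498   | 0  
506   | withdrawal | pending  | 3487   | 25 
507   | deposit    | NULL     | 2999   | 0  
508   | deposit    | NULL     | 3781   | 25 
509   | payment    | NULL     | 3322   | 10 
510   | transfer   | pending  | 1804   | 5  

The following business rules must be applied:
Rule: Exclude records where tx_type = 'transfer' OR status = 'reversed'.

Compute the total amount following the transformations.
29018

Step 1: Find records where tx_type = 'transfer' OR status = 'reversed'
Step 2: 2 records match, summing to 4302
Step 3: Original sum: 33320
Step 4: Remaining sum = 33320 - 4302 = 29018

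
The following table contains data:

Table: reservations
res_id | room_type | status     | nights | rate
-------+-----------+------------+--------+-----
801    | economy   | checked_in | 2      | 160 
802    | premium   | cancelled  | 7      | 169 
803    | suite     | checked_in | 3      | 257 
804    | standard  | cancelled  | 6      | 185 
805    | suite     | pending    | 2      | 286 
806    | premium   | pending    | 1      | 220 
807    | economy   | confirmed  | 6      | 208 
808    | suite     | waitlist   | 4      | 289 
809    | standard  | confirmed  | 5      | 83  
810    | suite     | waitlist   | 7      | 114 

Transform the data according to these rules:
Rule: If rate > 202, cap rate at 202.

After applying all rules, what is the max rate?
202

Step 1: Original maximum rate = 289
Step 2: Apply cap at 202
Step 3: 5 records had rate > 202 and were capped
Step 4: Maximum after transformation = 202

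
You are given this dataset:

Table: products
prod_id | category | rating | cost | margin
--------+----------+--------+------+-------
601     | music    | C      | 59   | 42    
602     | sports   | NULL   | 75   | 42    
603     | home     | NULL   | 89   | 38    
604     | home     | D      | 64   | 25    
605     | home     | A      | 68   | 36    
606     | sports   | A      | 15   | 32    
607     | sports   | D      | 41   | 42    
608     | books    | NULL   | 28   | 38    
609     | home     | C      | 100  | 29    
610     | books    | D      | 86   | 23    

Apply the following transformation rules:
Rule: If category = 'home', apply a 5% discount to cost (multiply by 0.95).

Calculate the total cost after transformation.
608.95

Step 1: Records with category = 'home' have total cost = 321
Step 2: Apply multiplier: 321 × 0.95 = 304.95
Step 3: Other records total: 304
Step 4: Final sum = 304.95 + 304 = 608.95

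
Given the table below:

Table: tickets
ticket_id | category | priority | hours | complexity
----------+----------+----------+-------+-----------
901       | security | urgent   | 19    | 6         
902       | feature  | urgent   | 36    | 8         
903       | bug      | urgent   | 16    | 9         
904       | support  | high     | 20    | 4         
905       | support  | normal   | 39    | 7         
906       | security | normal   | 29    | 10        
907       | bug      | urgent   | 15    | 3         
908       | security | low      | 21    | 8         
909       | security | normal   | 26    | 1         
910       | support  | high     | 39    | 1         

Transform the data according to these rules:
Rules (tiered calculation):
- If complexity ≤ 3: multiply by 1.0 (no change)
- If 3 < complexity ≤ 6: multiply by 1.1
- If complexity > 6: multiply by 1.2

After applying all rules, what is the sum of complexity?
66.4

Step 1: Tier 1 (complexity ≤ 3): 3 records, sum = 5 × 1.0 = 5.0
Step 2: Tier 2 (3 < complexity ≤ 6): 2 records, sum = 10 × 1.1 = 11.0
Step 3: Tier 3 (complexity > 6): 5 records, sum = 42 × 1.2 = 50.4
Step 4: Final sum = 5.0 + 11.0 + 50.4 = 66.4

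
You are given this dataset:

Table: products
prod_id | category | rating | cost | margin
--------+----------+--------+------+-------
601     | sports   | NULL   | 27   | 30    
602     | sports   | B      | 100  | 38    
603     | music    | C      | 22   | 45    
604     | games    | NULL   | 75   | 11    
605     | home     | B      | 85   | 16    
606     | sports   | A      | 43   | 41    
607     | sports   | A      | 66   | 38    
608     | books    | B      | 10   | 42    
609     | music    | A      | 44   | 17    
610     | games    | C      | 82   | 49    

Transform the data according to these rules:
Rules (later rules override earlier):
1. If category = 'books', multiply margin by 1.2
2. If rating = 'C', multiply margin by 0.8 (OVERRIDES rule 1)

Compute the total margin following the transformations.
316.6

Step 1: Rule 2 takes priority for records with rating = 'C'
  - 2 records: 94 × 0.8 = 75.2
Step 2: Rule 1 applies to remaining records with category = 'books'
  - 1 records: 42 × 1.2 = 50.4
Step 3: Other records unchanged: 191
Step 4: Final sum = 75.2 + 50.4 + 191 = 316.6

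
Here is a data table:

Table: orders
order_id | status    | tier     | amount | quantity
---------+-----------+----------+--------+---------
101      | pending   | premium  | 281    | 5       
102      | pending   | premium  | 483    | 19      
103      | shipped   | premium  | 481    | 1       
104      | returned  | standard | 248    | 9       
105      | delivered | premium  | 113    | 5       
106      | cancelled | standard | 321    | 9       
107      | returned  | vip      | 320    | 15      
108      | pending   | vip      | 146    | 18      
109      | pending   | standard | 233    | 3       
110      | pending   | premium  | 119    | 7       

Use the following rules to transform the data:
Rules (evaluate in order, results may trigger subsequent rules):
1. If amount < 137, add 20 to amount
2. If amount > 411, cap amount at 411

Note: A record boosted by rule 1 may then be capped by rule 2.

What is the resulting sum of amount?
2643

Step 1: Apply rule 1 to records with amount < 137
  - 2 records get bonus of 20
  - Of these, 0 records then exceed 411 and get capped
Step 2: Apply rule 2 to records with amount > 411
  - 2 records (original) are capped
Step 3: Calculate final sum = 2643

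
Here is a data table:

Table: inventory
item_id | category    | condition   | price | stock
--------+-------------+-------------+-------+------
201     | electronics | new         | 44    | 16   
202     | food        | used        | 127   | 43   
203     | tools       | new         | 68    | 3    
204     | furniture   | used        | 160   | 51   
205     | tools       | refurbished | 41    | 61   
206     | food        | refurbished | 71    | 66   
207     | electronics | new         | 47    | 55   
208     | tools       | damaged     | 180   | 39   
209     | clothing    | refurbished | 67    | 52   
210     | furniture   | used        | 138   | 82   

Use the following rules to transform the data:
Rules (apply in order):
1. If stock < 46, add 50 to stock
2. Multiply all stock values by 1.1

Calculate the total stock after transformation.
734.8

Step 1: Apply Rule 1 - Add 50 to records with stock < 46
  - 4 records affected: 101 + (4 × 50) = 301
  - Unaffected records: 367
  - Sum after Rule 1: 668
Step 2: Apply Rule 2 - Multiply all by 1.1
  - 668 × 1.1 = 734.8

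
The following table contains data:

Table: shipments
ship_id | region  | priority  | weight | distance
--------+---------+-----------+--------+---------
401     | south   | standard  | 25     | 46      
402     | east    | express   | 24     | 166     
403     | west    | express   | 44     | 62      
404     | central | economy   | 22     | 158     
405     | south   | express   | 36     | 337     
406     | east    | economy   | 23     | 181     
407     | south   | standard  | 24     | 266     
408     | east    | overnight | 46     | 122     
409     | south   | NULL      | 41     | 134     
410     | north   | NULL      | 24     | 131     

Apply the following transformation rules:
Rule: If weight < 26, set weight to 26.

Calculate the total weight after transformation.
323

Step 1: 6 records have weight < 26
Step 2: These records originally summed to 142
Step 3: After setting to minimum: 6 × 26 = 156
Step 4: Unaffected records sum: 167
Step 5: Final sum = 156 + 167 = 323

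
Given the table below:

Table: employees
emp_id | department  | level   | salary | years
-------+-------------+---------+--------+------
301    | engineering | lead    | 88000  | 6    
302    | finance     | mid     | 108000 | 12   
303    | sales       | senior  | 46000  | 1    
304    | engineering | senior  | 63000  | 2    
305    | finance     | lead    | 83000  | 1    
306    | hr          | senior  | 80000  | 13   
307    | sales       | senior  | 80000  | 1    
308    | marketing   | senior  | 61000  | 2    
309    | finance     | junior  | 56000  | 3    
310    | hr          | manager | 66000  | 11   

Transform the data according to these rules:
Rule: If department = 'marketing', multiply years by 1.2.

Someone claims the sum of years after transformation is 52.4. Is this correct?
Yes, the result is correct.

Step 1: Calculate the correct sum after transformation
Step 2: Apply multiplier 1.2 to records where department = 'marketing'
Step 3: Correct result = 52.4
Step 4: Claimed result = 52.4
Step 5: 52.4 = 52.4 ✓
Conclusion: The claimed result is correct.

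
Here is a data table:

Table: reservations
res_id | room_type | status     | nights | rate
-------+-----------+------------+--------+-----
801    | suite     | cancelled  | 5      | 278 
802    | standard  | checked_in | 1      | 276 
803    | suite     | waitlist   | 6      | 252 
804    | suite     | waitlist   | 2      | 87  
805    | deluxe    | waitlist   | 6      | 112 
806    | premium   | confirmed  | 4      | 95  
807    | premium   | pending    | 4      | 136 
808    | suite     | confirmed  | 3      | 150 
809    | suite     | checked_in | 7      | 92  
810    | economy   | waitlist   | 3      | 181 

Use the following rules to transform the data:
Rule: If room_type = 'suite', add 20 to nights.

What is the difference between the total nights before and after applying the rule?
100

Step 1: Original sum of nights = 41
Step 2: 5 records have room_type = 'suite'
Step 3: Each affected record changes by 20
Step 4: Total change = 5 × 20 = 100
Step 5: New sum = 41 + 100 = 141
Step 6: Difference = |141 - 41| = 100
        (Sum increased by 100)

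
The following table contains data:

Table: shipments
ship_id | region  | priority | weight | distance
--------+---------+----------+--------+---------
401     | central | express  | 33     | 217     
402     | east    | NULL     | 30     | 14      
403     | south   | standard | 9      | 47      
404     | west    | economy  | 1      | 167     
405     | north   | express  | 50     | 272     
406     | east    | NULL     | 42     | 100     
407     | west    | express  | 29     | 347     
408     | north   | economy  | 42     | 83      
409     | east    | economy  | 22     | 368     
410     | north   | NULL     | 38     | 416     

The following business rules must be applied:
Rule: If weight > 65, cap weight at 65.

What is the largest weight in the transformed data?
50

Step 1: Original maximum weight = 50
Step 2: Check cap of 65 against maximum
Step 3: No records exceed the cap (max 50 <= cap 65), so no capping applies
Step 4: Maximum after transformation = 50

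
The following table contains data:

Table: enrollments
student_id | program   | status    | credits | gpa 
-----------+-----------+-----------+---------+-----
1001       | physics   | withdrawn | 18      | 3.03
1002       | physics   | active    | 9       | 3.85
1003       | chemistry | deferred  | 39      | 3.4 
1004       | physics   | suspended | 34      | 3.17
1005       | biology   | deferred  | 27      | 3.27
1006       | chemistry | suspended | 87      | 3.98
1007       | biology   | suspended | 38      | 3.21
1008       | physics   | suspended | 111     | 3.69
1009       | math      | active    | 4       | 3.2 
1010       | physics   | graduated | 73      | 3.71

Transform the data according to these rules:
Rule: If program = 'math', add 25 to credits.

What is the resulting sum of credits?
465

Step 1: Count records where program = 'math': 1
Step 2: Total bonus added: 1 × 25 = 25
Step 3: Original sum of credits: 440
Step 4: Final sum = 440 + 25 = 465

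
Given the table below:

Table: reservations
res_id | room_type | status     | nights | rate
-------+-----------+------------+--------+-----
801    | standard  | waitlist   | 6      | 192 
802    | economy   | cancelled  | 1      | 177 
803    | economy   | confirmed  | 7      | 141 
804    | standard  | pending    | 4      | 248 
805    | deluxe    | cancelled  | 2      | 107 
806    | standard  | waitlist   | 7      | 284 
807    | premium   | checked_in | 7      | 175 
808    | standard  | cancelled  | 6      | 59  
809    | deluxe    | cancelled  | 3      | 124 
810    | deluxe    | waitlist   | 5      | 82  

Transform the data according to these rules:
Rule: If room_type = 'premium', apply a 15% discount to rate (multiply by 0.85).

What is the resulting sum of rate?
1562.75

Step 1: Records with room_type = 'premium' have total rate = 175
Step 2: Apply multiplier: 175 × 0.85 = 148.75
Step 3: Other records total: 1414
Step 4: Final sum = 148.75 + 1414 = 1562.75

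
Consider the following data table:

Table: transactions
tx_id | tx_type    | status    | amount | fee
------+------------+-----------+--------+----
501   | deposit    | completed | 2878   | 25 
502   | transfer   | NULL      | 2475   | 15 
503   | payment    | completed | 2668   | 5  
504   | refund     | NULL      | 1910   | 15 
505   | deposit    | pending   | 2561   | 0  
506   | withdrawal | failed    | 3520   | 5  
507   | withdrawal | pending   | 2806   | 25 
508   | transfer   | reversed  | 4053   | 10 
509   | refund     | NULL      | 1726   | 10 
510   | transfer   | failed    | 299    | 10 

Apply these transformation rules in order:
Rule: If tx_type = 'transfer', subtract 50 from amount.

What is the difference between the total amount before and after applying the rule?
150

Step 1: Original sum of amount = 24896
Step 2: 3 records have tx_type = 'transfer'
Step 3: Each affected record changes by -50
Step 4: Total change = 3 × -50 = -150
Step 5: New sum = 24896 + -150 = 24746
Step 6: Difference = |24746 - 24896| = 150
        (Sum decreased by 150)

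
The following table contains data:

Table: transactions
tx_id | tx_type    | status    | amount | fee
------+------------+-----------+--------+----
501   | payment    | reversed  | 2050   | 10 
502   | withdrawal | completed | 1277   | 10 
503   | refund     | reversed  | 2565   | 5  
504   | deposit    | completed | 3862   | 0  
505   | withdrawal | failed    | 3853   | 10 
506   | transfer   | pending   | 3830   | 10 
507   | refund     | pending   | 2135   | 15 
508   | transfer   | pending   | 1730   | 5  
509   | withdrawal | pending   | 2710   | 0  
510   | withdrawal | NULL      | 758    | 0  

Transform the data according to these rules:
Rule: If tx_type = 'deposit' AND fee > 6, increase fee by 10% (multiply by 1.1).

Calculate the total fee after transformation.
65

Step 1: Find records where tx_type = 'deposit' AND fee > 6
Step 2: 0 records match, summing to 0
Step 3: After multiplier: 0 × 1.1 = 0.0
Step 4: Unaffected records sum: 65
Step 5: Final sum = 0.0 + 65 = 65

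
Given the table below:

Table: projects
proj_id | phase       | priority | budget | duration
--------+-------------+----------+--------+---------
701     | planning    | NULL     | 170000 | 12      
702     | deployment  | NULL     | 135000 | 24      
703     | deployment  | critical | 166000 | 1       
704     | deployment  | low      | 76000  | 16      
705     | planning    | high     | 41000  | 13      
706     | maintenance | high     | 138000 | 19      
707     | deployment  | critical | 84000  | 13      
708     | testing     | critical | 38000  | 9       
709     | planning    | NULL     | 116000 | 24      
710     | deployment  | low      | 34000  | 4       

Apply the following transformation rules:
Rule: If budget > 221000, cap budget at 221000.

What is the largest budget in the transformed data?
170000

Step 1: Original maximum budget = 170000
Step 2: Check cap of 221000 against maximum
Step 3: No records exceed the cap (max 170000 <= cap 221000), so no capping applies
Step 4: Maximum after transformation = 170000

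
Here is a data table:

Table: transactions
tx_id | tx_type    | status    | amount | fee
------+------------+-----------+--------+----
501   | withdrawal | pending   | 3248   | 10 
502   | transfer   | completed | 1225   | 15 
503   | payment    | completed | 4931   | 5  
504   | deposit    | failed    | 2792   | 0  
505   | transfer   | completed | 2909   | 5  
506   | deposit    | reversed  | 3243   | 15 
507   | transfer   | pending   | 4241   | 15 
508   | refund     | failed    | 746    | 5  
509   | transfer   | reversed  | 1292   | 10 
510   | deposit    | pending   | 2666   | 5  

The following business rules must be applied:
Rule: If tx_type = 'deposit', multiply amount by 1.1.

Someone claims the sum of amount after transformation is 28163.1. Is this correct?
Yes, the result is correct.

Step 1: Calculate the correct sum after transformation
Step 2: Apply multiplier 1.1 to records where tx_type = 'deposit'
Step 3: Correct result = 28163.1
Step 4: Claimed result = 28163.1
Step 5: 28163.1 = 28163.1 ✓
Conclusion: The claimed result is correct.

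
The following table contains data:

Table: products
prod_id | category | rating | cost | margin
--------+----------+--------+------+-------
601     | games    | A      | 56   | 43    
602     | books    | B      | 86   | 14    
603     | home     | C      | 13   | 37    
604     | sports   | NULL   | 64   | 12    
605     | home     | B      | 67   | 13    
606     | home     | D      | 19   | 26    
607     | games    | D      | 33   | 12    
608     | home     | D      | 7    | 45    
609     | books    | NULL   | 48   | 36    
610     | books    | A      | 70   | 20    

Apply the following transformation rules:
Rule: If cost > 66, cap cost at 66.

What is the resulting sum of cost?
438

Step 1: 3 records have cost > 66
Step 2: These records originally summed to 223
Step 3: After capping: 3 × 66 = 198
Step 4: Unaffected records sum: 240
Step 5: Final sum = 198 + 240 = 438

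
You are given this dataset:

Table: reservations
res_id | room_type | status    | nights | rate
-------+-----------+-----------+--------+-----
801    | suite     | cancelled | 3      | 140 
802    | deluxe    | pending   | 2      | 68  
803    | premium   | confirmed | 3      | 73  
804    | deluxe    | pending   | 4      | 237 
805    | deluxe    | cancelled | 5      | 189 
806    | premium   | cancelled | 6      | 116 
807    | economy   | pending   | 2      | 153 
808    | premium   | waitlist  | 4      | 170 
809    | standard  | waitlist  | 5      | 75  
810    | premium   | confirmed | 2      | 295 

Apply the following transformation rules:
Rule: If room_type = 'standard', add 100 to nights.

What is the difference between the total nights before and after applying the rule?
100

Step 1: Original sum of nights = 36
Step 2: 1 records have room_type = 'standard'
Step 3: Each affected record changes by 100
Step 4: Total change = 1 × 100 = 100
Step 5: New sum = 36 + 100 = 136
Step 6: Difference = |136 - 36| = 100
        (Sum increased by 100)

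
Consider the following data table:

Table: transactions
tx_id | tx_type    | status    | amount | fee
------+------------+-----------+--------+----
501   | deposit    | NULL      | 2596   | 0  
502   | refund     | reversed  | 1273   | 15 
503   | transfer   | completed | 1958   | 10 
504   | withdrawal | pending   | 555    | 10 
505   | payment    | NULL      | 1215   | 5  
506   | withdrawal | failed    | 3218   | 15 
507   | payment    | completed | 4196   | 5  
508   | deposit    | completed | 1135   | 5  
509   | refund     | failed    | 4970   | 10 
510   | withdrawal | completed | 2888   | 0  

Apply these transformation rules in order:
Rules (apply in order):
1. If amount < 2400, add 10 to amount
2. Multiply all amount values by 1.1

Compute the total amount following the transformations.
26459.4

Step 1: Apply Rule 1 - Add 10 to records with amount < 2400
  - 5 records affected: 6136 + (5 × 10) = 6186
  - Unaffected records: 17868
  - Sum after Rule 1: 24054
Step 2: Apply Rule 2 - Multiply all by 1.1
  - 24054 × 1.1 = 26459.4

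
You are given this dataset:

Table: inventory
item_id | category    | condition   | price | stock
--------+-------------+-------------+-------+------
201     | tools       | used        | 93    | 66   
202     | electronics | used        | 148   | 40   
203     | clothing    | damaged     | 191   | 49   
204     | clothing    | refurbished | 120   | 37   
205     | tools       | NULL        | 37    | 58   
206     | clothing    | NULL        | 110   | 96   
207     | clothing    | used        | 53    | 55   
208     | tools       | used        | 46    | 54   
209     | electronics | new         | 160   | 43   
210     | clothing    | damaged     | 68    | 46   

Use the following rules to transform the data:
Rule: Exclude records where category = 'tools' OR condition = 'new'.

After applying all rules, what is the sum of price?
690

Step 1: Find records where category = 'tools' OR condition = 'new'
Step 2: 4 records match, summing to 336
Step 3: Original sum: 1026
Step 4: Remaining sum = 1026 - 336 = 690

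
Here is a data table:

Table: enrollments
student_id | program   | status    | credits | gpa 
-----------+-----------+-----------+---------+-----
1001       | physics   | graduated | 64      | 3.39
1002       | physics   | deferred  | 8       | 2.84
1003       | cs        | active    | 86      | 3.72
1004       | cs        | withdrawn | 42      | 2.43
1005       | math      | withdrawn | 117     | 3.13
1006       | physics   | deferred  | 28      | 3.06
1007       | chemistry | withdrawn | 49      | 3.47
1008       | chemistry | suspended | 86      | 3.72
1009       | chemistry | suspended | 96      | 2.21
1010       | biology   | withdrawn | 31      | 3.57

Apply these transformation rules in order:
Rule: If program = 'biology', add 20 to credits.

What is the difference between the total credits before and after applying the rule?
20

Step 1: Original sum of credits = 607
Step 2: 1 records have program = 'biology'
Step 3: Each affected record changes by 20
Step 4: Total change = 1 × 20 = 20
Step 5: New sum = 607 + 20 = 627
Step 6: Difference = |627 - 607| = 20
        (Sum increased by 20)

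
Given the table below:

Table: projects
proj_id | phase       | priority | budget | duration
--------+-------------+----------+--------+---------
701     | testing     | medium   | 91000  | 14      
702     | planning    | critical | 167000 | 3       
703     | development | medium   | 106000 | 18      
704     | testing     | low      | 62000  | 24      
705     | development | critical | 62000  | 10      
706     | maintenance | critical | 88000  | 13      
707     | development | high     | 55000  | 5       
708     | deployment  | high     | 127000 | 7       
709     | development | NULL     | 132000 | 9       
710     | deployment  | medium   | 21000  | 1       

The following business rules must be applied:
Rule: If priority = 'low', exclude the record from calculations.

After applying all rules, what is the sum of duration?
80

Step 1: Identify records where priority = 'low'
Step 2: The excluded records sum to 24
Step 3: Original total duration = 104
Step 4: Remaining total = 104 - 24 = 80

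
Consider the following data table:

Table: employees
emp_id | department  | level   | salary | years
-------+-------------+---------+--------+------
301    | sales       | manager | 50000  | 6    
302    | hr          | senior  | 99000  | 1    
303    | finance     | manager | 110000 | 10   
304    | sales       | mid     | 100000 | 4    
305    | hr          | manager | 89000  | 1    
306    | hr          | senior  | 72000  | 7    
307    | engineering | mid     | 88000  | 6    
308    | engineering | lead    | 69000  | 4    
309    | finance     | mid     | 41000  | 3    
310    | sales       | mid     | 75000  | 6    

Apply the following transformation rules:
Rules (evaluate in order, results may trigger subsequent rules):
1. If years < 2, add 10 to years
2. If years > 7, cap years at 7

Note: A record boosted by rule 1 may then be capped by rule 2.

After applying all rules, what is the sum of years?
57

Step 1: Apply rule 1 to records with years < 2
  - 2 records get bonus of 10
  - Of these, 2 records then exceed 7 and get capped
Step 2: Apply rule 2 to records with years > 7
  - 1 records (original) are capped
Step 3: Calculate final sum = 57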